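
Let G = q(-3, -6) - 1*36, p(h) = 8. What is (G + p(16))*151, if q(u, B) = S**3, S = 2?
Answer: -3020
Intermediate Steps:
q(u, B) = 8 (q(u, B) = 2**3 = 8)
G = -28 (G = 8 - 1*36 = 8 - 36 = -28)
(G + p(16))*151 = (-28 + 8)*151 = -20*151 = -3020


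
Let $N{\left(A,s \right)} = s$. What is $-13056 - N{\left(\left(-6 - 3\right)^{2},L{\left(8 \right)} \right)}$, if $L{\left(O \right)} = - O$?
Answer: $-13048$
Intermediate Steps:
$-13056 - N{\left(\left(-6 - 3\right)^{2},L{\left(8 \right)} \right)} = -13056 - \left(-1\right) 8 = -13056 - -8 = -13056 + 8 = -13048$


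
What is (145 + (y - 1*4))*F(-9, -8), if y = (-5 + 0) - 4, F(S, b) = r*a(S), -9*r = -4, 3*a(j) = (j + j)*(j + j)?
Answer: 6336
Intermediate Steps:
a(j) = 4*j²/3 (a(j) = ((j + j)*(j + j))/3 = ((2*j)*(2*j))/3 = (4*j²)/3 = 4*j²/3)
r = 4/9 (r = -⅑*(-4) = 4/9 ≈ 0.44444)
F(S, b) = 16*S²/27 (F(S, b) = 4*(4*S²/3)/9 = 16*S²/27)
y = -9 (y = -5 - 4 = -9)
(145 + (y - 1*4))*F(-9, -8) = (145 + (-9 - 1*4))*((16/27)*(-9)²) = (145 + (-9 - 4))*((16/27)*81) = (145 - 13)*48 = 132*48 = 6336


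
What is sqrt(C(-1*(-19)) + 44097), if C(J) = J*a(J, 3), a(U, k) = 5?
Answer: 4*sqrt(2762) ≈ 210.22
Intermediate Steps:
C(J) = 5*J (C(J) = J*5 = 5*J)
sqrt(C(-1*(-19)) + 44097) = sqrt(5*(-1*(-19)) + 44097) = sqrt(5*19 + 44097) = sqrt(95 + 44097) = sqrt(44192) = 4*sqrt(2762)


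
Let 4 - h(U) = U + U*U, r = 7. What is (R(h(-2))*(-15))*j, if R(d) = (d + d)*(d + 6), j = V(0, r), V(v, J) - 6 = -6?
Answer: 0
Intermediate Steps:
h(U) = 4 - U - U**2 (h(U) = 4 - (U + U*U) = 4 - (U + U**2) = 4 + (-U - U**2) = 4 - U - U**2)
V(v, J) = 0 (V(v, J) = 6 - 6 = 0)
j = 0
R(d) = 2*d*(6 + d) (R(d) = (2*d)*(6 + d) = 2*d*(6 + d))
(R(h(-2))*(-15))*j = ((2*(4 - 1*(-2) - 1*(-2)**2)*(6 + (4 - 1*(-2) - 1*(-2)**2)))*(-15))*0 = ((2*(4 + 2 - 1*4)*(6 + (4 + 2 - 1*4)))*(-15))*0 = ((2*(4 + 2 - 4)*(6 + (4 + 2 - 4)))*(-15))*0 = ((2*2*(6 + 2))*(-15))*0 = ((2*2*8)*(-15))*0 = (32*(-15))*0 = -480*0 = 0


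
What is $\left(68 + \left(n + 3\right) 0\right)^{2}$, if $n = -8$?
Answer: $4624$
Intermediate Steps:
$\left(68 + \left(n + 3\right) 0\right)^{2} = \left(68 + \left(-8 + 3\right) 0\right)^{2} = \left(68 - 0\right)^{2} = \left(68 + 0\right)^{2} = 68^{2} = 4624$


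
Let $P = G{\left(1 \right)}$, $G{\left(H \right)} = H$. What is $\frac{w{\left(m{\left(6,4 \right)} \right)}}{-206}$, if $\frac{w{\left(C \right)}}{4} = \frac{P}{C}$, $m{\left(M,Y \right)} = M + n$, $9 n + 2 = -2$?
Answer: $- \frac{9}{2575} \approx -0.0034951$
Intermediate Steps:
$n = - \frac{4}{9}$ ($n = - \frac{2}{9} + \frac{1}{9} \left(-2\right) = - \frac{2}{9} - \frac{2}{9} = - \frac{4}{9} \approx -0.44444$)
$P = 1$
$m{\left(M,Y \right)} = - \frac{4}{9} + M$ ($m{\left(M,Y \right)} = M - \frac{4}{9} = - \frac{4}{9} + M$)
$w{\left(C \right)} = \frac{4}{C}$ ($w{\left(C \right)} = 4 \cdot 1 \frac{1}{C} = \frac{4}{C}$)
$\frac{w{\left(m{\left(6,4 \right)} \right)}}{-206} = \frac{4 \frac{1}{- \frac{4}{9} + 6}}{-206} = - \frac{4 \frac{1}{\frac{50}{9}}}{206} = - \frac{4 \cdot \frac{9}{50}}{206} = \left(- \frac{1}{206}\right) \frac{18}{25} = - \frac{9}{2575}$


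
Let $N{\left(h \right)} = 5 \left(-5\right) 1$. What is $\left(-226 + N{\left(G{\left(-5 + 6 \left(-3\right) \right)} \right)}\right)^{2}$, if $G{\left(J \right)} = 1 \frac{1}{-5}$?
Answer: $63001$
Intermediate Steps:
$G{\left(J \right)} = - \frac{1}{5}$ ($G{\left(J \right)} = 1 \left(- \frac{1}{5}\right) = - \frac{1}{5}$)
$N{\left(h \right)} = -25$ ($N{\left(h \right)} = \left(-25\right) 1 = -25$)
$\left(-226 + N{\left(G{\left(-5 + 6 \left(-3\right) \right)} \right)}\right)^{2} = \left(-226 - 25\right)^{2} = \left(-251\right)^{2} = 63001$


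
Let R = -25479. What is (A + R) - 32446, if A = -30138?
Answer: -88063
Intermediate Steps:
(A + R) - 32446 = (-30138 - 25479) - 32446 = -55617 - 32446 = -88063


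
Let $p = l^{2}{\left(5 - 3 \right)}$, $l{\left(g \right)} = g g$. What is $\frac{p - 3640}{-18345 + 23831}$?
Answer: $- \frac{1812}{2743} \approx -0.66059$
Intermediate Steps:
$l{\left(g \right)} = g^{2}$
$p = 16$ ($p = \left(\left(5 - 3\right)^{2}\right)^{2} = \left(2^{2}\right)^{2} = 4^{2} = 16$)
$\frac{p - 3640}{-18345 + 23831} = \frac{16 - 3640}{-18345 + 23831} = - \frac{3624}{5486} = \left(-3624\right) \frac{1}{5486} = - \frac{1812}{2743}$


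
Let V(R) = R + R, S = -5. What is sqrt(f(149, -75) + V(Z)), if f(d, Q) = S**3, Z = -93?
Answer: I*sqrt(311) ≈ 17.635*I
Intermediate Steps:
V(R) = 2*R
f(d, Q) = -125 (f(d, Q) = (-5)**3 = -125)
sqrt(f(149, -75) + V(Z)) = sqrt(-125 + 2*(-93)) = sqrt(-125 - 186) = sqrt(-311) = I*sqrt(311)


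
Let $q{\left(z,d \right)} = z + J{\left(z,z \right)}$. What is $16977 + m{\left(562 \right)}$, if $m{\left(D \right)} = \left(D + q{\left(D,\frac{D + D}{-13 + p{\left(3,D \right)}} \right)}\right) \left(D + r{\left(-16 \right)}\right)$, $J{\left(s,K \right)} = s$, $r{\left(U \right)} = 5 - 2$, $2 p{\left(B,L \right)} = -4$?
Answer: $969567$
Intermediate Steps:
$p{\left(B,L \right)} = -2$ ($p{\left(B,L \right)} = \frac{1}{2} \left(-4\right) = -2$)
$r{\left(U \right)} = 3$ ($r{\left(U \right)} = 5 - 2 = 3$)
$q{\left(z,d \right)} = 2 z$ ($q{\left(z,d \right)} = z + z = 2 z$)
$m{\left(D \right)} = 3 D \left(3 + D\right)$ ($m{\left(D \right)} = \left(D + 2 D\right) \left(D + 3\right) = 3 D \left(3 + D\right)$)
$16977 + m{\left(562 \right)} = 16977 + 3 \cdot 562 \left(3 + 562\right) = 16977 + 3 \cdot 562 \cdot 565 = 16977 + 952590 = 969567$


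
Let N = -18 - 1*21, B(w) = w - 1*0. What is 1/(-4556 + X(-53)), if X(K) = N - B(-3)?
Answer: -1/4592 ≈ -0.00021777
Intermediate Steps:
B(w) = w (B(w) = w + 0 = w)
N = -39 (N = -18 - 21 = -39)
X(K) = -36 (X(K) = -39 - 1*(-3) = -39 + 3 = -36)
1/(-4556 + X(-53)) = 1/(-4556 - 36) = 1/(-4592) = -1/4592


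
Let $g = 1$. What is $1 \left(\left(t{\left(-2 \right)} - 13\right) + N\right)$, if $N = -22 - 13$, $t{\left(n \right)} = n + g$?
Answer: $-49$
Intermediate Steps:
$t{\left(n \right)} = 1 + n$ ($t{\left(n \right)} = n + 1 = 1 + n$)
$N = -35$
$1 \left(\left(t{\left(-2 \right)} - 13\right) + N\right) = 1 \left(\left(\left(1 - 2\right) - 13\right) - 35\right) = 1 \left(\left(-1 - 13\right) - 35\right) = 1 \left(-14 - 35\right) = 1 \left(-49\right) = -49$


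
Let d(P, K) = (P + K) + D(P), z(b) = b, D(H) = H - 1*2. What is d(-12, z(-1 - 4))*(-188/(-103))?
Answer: -5828/103 ≈ -56.583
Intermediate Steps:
D(H) = -2 + H (D(H) = H - 2 = -2 + H)
d(P, K) = -2 + K + 2*P (d(P, K) = (P + K) + (-2 + P) = (K + P) + (-2 + P) = -2 + K + 2*P)
d(-12, z(-1 - 4))*(-188/(-103)) = (-2 + (-1 - 4) + 2*(-12))*(-188/(-103)) = (-2 - 5 - 24)*(-188*(-1/103)) = -31*188/103 = -5828/103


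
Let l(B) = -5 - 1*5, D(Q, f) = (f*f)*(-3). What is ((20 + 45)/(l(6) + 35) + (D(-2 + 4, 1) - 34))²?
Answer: 29584/25 ≈ 1183.4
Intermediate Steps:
D(Q, f) = -3*f² (D(Q, f) = f²*(-3) = -3*f²)
l(B) = -10 (l(B) = -5 - 5 = -10)
((20 + 45)/(l(6) + 35) + (D(-2 + 4, 1) - 34))² = ((20 + 45)/(-10 + 35) + (-3*1² - 34))² = (65/25 + (-3*1 - 34))² = (65*(1/25) + (-3 - 34))² = (13/5 - 37)² = (-172/5)² = 29584/25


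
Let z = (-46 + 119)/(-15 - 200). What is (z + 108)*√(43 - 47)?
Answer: 46294*I/215 ≈ 215.32*I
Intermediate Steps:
z = -73/215 (z = 73/(-215) = 73*(-1/215) = -73/215 ≈ -0.33953)
(z + 108)*√(43 - 47) = (-73/215 + 108)*√(43 - 47) = 23147*√(-4)/215 = 23147*(2*I)/215 = 46294*I/215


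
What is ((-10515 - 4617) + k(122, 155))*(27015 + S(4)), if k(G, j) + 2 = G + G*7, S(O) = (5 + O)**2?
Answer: -383625168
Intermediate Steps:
k(G, j) = -2 + 8*G (k(G, j) = -2 + (G + G*7) = -2 + (G + 7*G) = -2 + 8*G)
((-10515 - 4617) + k(122, 155))*(27015 + S(4)) = ((-10515 - 4617) + (-2 + 8*122))*(27015 + (5 + 4)**2) = (-15132 + (-2 + 976))*(27015 + 9**2) = (-15132 + 974)*(27015 + 81) = -14158*27096 = -383625168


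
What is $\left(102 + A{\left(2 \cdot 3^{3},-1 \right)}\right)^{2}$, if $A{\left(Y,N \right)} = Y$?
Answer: $24336$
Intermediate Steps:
$\left(102 + A{\left(2 \cdot 3^{3},-1 \right)}\right)^{2} = \left(102 + 2 \cdot 3^{3}\right)^{2} = \left(102 + 2 \cdot 27\right)^{2} = \left(102 + 54\right)^{2} = 156^{2} = 24336$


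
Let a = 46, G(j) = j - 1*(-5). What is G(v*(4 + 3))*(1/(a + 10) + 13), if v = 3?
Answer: 9477/28 ≈ 338.46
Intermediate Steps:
G(j) = 5 + j (G(j) = j + 5 = 5 + j)
G(v*(4 + 3))*(1/(a + 10) + 13) = (5 + 3*(4 + 3))*(1/(46 + 10) + 13) = (5 + 3*7)*(1/56 + 13) = (5 + 21)*(1/56 + 13) = 26*(729/56) = 9477/28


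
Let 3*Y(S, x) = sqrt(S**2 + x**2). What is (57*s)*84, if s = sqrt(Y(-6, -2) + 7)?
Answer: 1596*sqrt(63 + 6*sqrt(10)) ≈ 14450.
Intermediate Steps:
Y(S, x) = sqrt(S**2 + x**2)/3
s = sqrt(7 + 2*sqrt(10)/3) (s = sqrt(sqrt((-6)**2 + (-2)**2)/3 + 7) = sqrt(sqrt(36 + 4)/3 + 7) = sqrt(sqrt(40)/3 + 7) = sqrt((2*sqrt(10))/3 + 7) = sqrt(2*sqrt(10)/3 + 7) = sqrt(7 + 2*sqrt(10)/3) ≈ 3.0180)
(57*s)*84 = (57*(sqrt(63 + 6*sqrt(10))/3))*84 = (19*sqrt(63 + 6*sqrt(10)))*84 = 1596*sqrt(63 + 6*sqrt(10))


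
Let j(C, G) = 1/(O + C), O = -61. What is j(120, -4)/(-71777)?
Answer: -1/4234843 ≈ -2.3614e-7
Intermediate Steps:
j(C, G) = 1/(-61 + C)
j(120, -4)/(-71777) = 1/((-61 + 120)*(-71777)) = -1/71777/59 = (1/59)*(-1/71777) = -1/4234843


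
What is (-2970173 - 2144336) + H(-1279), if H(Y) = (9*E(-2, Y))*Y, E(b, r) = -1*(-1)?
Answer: -5126020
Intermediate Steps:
E(b, r) = 1
H(Y) = 9*Y (H(Y) = (9*1)*Y = 9*Y)
(-2970173 - 2144336) + H(-1279) = (-2970173 - 2144336) + 9*(-1279) = -5114509 - 11511 = -5126020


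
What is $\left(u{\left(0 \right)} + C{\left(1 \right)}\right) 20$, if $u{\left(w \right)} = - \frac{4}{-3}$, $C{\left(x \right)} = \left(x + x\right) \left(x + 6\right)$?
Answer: $\frac{920}{3} \approx 306.67$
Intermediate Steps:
$C{\left(x \right)} = 2 x \left(6 + x\right)$
$u{\left(w \right)} = \frac{4}{3}$ ($u{\left(w \right)} = \left(-4\right) \left(- \frac{1}{3}\right) = \frac{4}{3}$)
$\left(u{\left(0 \right)} + C{\left(1 \right)}\right) 20 = \left(\frac{4}{3} + 2 \cdot 1 \left(6 + 1\right)\right) 20 = \left(\frac{4}{3} + 2 \cdot 1 \cdot 7\right) 20 = \left(\frac{4}{3} + 14\right) 20 = \frac{46}{3} \cdot 20 = \frac{920}{3}$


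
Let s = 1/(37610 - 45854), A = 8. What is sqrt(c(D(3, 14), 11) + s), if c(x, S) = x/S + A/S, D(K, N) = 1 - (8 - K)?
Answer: sqrt(83038835)/15114 ≈ 0.60292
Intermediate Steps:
D(K, N) = -7 + K (D(K, N) = 1 + (-8 + K) = -7 + K)
c(x, S) = 8/S + x/S (c(x, S) = x/S + 8/S = 8/S + x/S)
s = -1/8244 (s = 1/(-8244) = -1/8244 ≈ -0.00012130)
sqrt(c(D(3, 14), 11) + s) = sqrt((8 + (-7 + 3))/11 - 1/8244) = sqrt((8 - 4)/11 - 1/8244) = sqrt((1/11)*4 - 1/8244) = sqrt(4/11 - 1/8244) = sqrt(32965/90684) = sqrt(83038835)/15114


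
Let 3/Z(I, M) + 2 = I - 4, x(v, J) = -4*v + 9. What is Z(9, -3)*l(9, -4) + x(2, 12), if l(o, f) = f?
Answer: -3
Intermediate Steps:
x(v, J) = 9 - 4*v
Z(I, M) = 3/(-6 + I) (Z(I, M) = 3/(-2 + (I - 4)) = 3/(-2 + (-4 + I)) = 3/(-6 + I))
Z(9, -3)*l(9, -4) + x(2, 12) = (3/(-6 + 9))*(-4) + (9 - 4*2) = (3/3)*(-4) + (9 - 8) = (3*(⅓))*(-4) + 1 = 1*(-4) + 1 = -4 + 1 = -3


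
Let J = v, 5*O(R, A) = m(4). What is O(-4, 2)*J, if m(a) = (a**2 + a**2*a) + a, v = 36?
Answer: 3024/5 ≈ 604.80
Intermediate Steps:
m(a) = a + a**2 + a**3 (m(a) = (a**2 + a**3) + a = a + a**2 + a**3)
O(R, A) = 84/5 (O(R, A) = (4*(1 + 4 + 4**2))/5 = (4*(1 + 4 + 16))/5 = (4*21)/5 = (1/5)*84 = 84/5)
J = 36
O(-4, 2)*J = (84/5)*36 = 3024/5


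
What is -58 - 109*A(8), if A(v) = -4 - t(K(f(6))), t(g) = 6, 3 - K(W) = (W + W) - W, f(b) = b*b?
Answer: 1032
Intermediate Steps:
f(b) = b²
K(W) = 3 - W (K(W) = 3 - ((W + W) - W) = 3 - (2*W - W) = 3 - W)
A(v) = -10 (A(v) = -4 - 1*6 = -4 - 6 = -10)
-58 - 109*A(8) = -58 - 109*(-10) = -58 + 1090 = 1032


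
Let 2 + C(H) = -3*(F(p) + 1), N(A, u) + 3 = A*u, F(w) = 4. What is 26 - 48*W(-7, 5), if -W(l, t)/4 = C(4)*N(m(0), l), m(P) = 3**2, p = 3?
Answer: 215450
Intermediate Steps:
m(P) = 9
N(A, u) = -3 + A*u
C(H) = -17 (C(H) = -2 - 3*(4 + 1) = -2 - 3*5 = -2 - 15 = -17)
W(l, t) = -204 + 612*l (W(l, t) = -(-68)*(-3 + 9*l) = -4*(51 - 153*l) = -204 + 612*l)
26 - 48*W(-7, 5) = 26 - 48*(-204 + 612*(-7)) = 26 - 48*(-204 - 4284) = 26 - 48*(-4488) = 26 + 215424 = 215450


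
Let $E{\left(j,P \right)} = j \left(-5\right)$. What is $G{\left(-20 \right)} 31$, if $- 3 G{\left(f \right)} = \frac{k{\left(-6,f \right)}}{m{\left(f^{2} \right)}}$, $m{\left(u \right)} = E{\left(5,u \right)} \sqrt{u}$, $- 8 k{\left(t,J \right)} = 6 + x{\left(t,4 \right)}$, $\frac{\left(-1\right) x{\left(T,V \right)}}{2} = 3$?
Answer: $0$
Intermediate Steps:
$E{\left(j,P \right)} = - 5 j$
$x{\left(T,V \right)} = -6$ ($x{\left(T,V \right)} = \left(-2\right) 3 = -6$)
$k{\left(t,J \right)} = 0$ ($k{\left(t,J \right)} = - \frac{6 - 6}{8} = \left(- \frac{1}{8}\right) 0 = 0$)
$m{\left(u \right)} = - 25 \sqrt{u}$ ($m{\left(u \right)} = \left(-5\right) 5 \sqrt{u} = - 25 \sqrt{u}$)
$G{\left(f \right)} = 0$ ($G{\left(f \right)} = - \frac{0 \frac{1}{\left(-25\right) \sqrt{f^{2}}}}{3} = - \frac{0 \left(- \frac{1}{25 \sqrt{f^{2}}}\right)}{3} = \left(- \frac{1}{3}\right) 0 = 0$)
$G{\left(-20 \right)} 31 = 0 \cdot 31 = 0$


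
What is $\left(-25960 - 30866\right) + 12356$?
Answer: $-44470$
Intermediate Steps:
$\left(-25960 - 30866\right) + 12356 = -56826 + 12356 = -44470$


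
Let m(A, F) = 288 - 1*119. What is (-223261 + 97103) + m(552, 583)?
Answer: -125989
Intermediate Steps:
m(A, F) = 169 (m(A, F) = 288 - 119 = 169)
(-223261 + 97103) + m(552, 583) = (-223261 + 97103) + 169 = -126158 + 169 = -125989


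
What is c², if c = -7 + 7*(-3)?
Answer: 784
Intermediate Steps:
c = -28 (c = -7 - 21 = -28)
c² = (-28)² = 784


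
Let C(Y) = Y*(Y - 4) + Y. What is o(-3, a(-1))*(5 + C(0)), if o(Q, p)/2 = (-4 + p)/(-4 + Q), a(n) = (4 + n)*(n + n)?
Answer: 100/7 ≈ 14.286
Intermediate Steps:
a(n) = 2*n*(4 + n) (a(n) = (4 + n)*(2*n) = 2*n*(4 + n))
o(Q, p) = 2*(-4 + p)/(-4 + Q) (o(Q, p) = 2*((-4 + p)/(-4 + Q)) = 2*(-4 + p)/(-4 + Q))
C(Y) = Y + Y*(-4 + Y) (C(Y) = Y*(-4 + Y) + Y = Y + Y*(-4 + Y))
o(-3, a(-1))*(5 + C(0)) = (2*(-4 + 2*(-1)*(4 - 1))/(-4 - 3))*(5 + 0*(-3 + 0)) = (2*(-4 + 2*(-1)*3)/(-7))*(5 + 0*(-3)) = (2*(-1/7)*(-4 - 6))*(5 + 0) = (2*(-1/7)*(-10))*5 = (20/7)*5 = 100/7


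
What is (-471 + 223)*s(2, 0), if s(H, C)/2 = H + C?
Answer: -992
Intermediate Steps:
s(H, C) = 2*C + 2*H (s(H, C) = 2*(H + C) = 2*(C + H) = 2*C + 2*H)
(-471 + 223)*s(2, 0) = (-471 + 223)*(2*0 + 2*2) = -248*(0 + 4) = -248*4 = -992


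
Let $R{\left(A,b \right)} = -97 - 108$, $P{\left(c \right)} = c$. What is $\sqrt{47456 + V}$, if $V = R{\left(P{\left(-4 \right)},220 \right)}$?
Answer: $\sqrt{47251} \approx 217.37$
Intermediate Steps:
$R{\left(A,b \right)} = -205$
$V = -205$
$\sqrt{47456 + V} = \sqrt{47456 - 205} = \sqrt{47251}$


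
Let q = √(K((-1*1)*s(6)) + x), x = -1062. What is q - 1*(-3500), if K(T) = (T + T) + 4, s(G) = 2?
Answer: 3500 + 3*I*√118 ≈ 3500.0 + 32.588*I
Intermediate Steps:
K(T) = 4 + 2*T (K(T) = 2*T + 4 = 4 + 2*T)
q = 3*I*√118 (q = √((4 + 2*(-1*1*2)) - 1062) = √((4 + 2*(-1*2)) - 1062) = √((4 + 2*(-2)) - 1062) = √((4 - 4) - 1062) = √(0 - 1062) = √(-1062) = 3*I*√118 ≈ 32.588*I)
q - 1*(-3500) = 3*I*√118 - 1*(-3500) = 3*I*√118 + 3500 = 3500 + 3*I*√118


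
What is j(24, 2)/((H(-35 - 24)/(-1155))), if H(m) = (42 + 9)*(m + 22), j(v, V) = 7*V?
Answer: 5390/629 ≈ 8.5692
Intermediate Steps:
H(m) = 1122 + 51*m (H(m) = 51*(22 + m) = 1122 + 51*m)
j(24, 2)/((H(-35 - 24)/(-1155))) = (7*2)/(((1122 + 51*(-35 - 24))/(-1155))) = 14/(((1122 + 51*(-59))*(-1/1155))) = 14/(((1122 - 3009)*(-1/1155))) = 14/((-1887*(-1/1155))) = 14/(629/385) = 14*(385/629) = 5390/629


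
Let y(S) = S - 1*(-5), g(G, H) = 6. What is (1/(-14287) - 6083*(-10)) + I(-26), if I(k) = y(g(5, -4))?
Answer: 869235366/14287 ≈ 60841.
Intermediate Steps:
y(S) = 5 + S (y(S) = S + 5 = 5 + S)
I(k) = 11 (I(k) = 5 + 6 = 11)
(1/(-14287) - 6083*(-10)) + I(-26) = (1/(-14287) - 6083*(-10)) + 11 = (-1/14287 + 60830) + 11 = 869078209/14287 + 11 = 869235366/14287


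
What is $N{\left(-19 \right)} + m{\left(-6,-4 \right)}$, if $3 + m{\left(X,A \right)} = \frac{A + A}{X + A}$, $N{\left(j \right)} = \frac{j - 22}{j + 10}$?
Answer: $\frac{106}{45} \approx 2.3556$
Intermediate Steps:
$N{\left(j \right)} = \frac{-22 + j}{10 + j}$
$m{\left(X,A \right)} = -3 + \frac{2 A}{A + X}$ ($m{\left(X,A \right)} = -3 + \frac{A + A}{X + A} = -3 + \frac{2 A}{A + X}$)
$N{\left(-19 \right)} + m{\left(-6,-4 \right)} = \frac{-22 - 19}{10 - 19} + \frac{\left(-1\right) \left(-4\right) - -18}{-4 - 6} = \frac{1}{-9} \left(-41\right) + \frac{4 + 18}{-10} = \left(- \frac{1}{9}\right) \left(-41\right) - \frac{11}{5} = \frac{41}{9} - \frac{11}{5} = \frac{106}{45}$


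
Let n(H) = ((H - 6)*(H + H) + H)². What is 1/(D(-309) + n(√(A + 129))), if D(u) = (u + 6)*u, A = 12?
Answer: 131/21180144 + 47*√141/232981584 ≈ 8.5805e-6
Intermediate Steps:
n(H) = (H + 2*H*(-6 + H))² (n(H) = ((-6 + H)*(2*H) + H)² = (2*H*(-6 + H) + H)² = (H + 2*H*(-6 + H))²)
D(u) = u*(6 + u) (D(u) = (6 + u)*u = u*(6 + u))
1/(D(-309) + n(√(A + 129))) = 1/(-309*(6 - 309) + (√(12 + 129))²*(-11 + 2*√(12 + 129))²) = 1/(-309*(-303) + (√141)²*(-11 + 2*√141)²) = 1/(93627 + 141*(-11 + 2*√141)²)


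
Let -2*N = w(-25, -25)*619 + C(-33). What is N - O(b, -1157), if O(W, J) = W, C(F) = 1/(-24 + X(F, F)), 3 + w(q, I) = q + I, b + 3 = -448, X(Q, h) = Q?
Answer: 960707/57 ≈ 16855.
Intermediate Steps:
b = -451 (b = -3 - 448 = -451)
w(q, I) = -3 + I + q (w(q, I) = -3 + (q + I) = -3 + (I + q) = -3 + I + q)
C(F) = 1/(-24 + F)
N = 935000/57 (N = -((-3 - 25 - 25)*619 + 1/(-24 - 33))/2 = -(-53*619 + 1/(-57))/2 = -(-32807 - 1/57)/2 = -1/2*(-1870000/57) = 935000/57 ≈ 16404.)
N - O(b, -1157) = 935000/57 - 1*(-451) = 935000/57 + 451 = 960707/57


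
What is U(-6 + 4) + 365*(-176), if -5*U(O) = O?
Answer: -321198/5 ≈ -64240.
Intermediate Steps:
U(O) = -O/5
U(-6 + 4) + 365*(-176) = -(-6 + 4)/5 + 365*(-176) = -⅕*(-2) - 64240 = ⅖ - 64240 = -321198/5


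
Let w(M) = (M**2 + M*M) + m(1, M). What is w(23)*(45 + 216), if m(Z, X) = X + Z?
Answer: 282402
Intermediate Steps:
w(M) = 1 + M + 2*M**2 (w(M) = (M**2 + M*M) + (M + 1) = (M**2 + M**2) + (1 + M) = 2*M**2 + (1 + M) = 1 + M + 2*M**2)
w(23)*(45 + 216) = (1 + 23 + 2*23**2)*(45 + 216) = (1 + 23 + 2*529)*261 = (1 + 23 + 1058)*261 = 1082*261 = 282402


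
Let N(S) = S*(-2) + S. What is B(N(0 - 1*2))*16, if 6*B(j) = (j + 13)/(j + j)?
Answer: 10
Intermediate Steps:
N(S) = -S (N(S) = -2*S + S = -S)
B(j) = (13 + j)/(12*j) (B(j) = ((j + 13)/(j + j))/6 = ((13 + j)/((2*j)))/6 = ((13 + j)*(1/(2*j)))/6 = ((13 + j)/(2*j))/6 = (13 + j)/(12*j))
B(N(0 - 1*2))*16 = ((13 - (0 - 1*2))/(12*((-(0 - 1*2)))))*16 = ((13 - (0 - 2))/(12*((-(0 - 2)))))*16 = ((13 - 1*(-2))/(12*((-1*(-2)))))*16 = ((1/12)*(13 + 2)/2)*16 = ((1/12)*(½)*15)*16 = (5/8)*16 = 10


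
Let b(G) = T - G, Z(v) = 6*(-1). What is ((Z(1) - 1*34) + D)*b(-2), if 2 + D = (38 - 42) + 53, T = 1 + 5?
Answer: 56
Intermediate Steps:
Z(v) = -6
T = 6
b(G) = 6 - G
D = 47 (D = -2 + ((38 - 42) + 53) = -2 + (-4 + 53) = -2 + 49 = 47)
((Z(1) - 1*34) + D)*b(-2) = ((-6 - 1*34) + 47)*(6 - 1*(-2)) = ((-6 - 34) + 47)*(6 + 2) = (-40 + 47)*8 = 7*8 = 56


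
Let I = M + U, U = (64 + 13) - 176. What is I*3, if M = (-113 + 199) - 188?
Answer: -603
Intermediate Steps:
U = -99 (U = 77 - 176 = -99)
M = -102 (M = 86 - 188 = -102)
I = -201 (I = -102 - 99 = -201)
I*3 = -201*3 = -603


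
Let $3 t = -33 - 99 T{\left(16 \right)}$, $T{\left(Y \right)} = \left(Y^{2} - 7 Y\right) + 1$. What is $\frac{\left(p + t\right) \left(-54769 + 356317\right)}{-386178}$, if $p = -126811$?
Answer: $\frac{508792662}{4951} \approx 1.0277 \cdot 10^{5}$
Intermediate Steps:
$T{\left(Y \right)} = 1 + Y^{2} - 7 Y$
$t = -4796$ ($t = \frac{-33 - 99 \left(1 + 16^{2} - 112\right)}{3} = \frac{-33 - 99 \left(1 + 256 - 112\right)}{3} = \frac{-33 - 14355}{3} = \frac{1}{3} \left(-14388\right) = -4796$)
$\frac{\left(p + t\right) \left(-54769 + 356317\right)}{-386178} = \frac{\left(-126811 - 4796\right) \left(-54769 + 356317\right)}{-386178} = \left(-131607\right) 301548 \left(- \frac{1}{386178}\right) = \left(-39685827636\right) \left(- \frac{1}{386178}\right) = \frac{508792662}{4951}$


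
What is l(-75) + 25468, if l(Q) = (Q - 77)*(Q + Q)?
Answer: 48268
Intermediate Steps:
l(Q) = 2*Q*(-77 + Q) (l(Q) = (-77 + Q)*(2*Q) = 2*Q*(-77 + Q))
l(-75) + 25468 = 2*(-75)*(-77 - 75) + 25468 = 2*(-75)*(-152) + 25468 = 22800 + 25468 = 48268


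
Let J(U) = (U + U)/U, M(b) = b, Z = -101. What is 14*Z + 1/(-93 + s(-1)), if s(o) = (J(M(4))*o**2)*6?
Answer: -114535/81 ≈ -1414.0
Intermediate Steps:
J(U) = 2 (J(U) = (2*U)/U = 2)
s(o) = 12*o**2 (s(o) = (2*o**2)*6 = 12*o**2)
14*Z + 1/(-93 + s(-1)) = 14*(-101) + 1/(-93 + 12*(-1)**2) = -1414 + 1/(-93 + 12*1) = -1414 + 1/(-93 + 12) = -1414 + 1/(-81) = -1414 - 1/81 = -114535/81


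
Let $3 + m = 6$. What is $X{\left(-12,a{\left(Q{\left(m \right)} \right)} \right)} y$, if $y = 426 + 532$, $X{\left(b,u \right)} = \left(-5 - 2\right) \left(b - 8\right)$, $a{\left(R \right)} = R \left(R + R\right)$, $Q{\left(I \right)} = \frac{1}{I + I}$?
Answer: $134120$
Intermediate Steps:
$m = 3$ ($m = -3 + 6 = 3$)
$Q{\left(I \right)} = \frac{1}{2 I}$
$a{\left(R \right)} = 2 R^{2}$ ($a{\left(R \right)} = R 2 R = 2 R^{2}$)
$X{\left(b,u \right)} = 56 - 7 b$ ($X{\left(b,u \right)} = - 7 \left(-8 + b\right) = 56 - 7 b$)
$y = 958$
$X{\left(-12,a{\left(Q{\left(m \right)} \right)} \right)} y = \left(56 - -84\right) 958 = \left(56 + 84\right) 958 = 140 \cdot 958 = 134120$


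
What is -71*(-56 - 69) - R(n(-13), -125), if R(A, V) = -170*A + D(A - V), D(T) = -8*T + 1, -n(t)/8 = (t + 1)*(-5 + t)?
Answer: -297710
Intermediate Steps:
n(t) = -8*(1 + t)*(-5 + t) (n(t) = -8*(t + 1)*(-5 + t) = -8*(1 + t)*(-5 + t))
D(T) = 1 - 8*T
R(A, V) = 1 - 178*A + 8*V (R(A, V) = -170*A + (1 - 8*(A - V)) = -170*A + (1 + (-8*A + 8*V)) = -170*A + (1 - 8*A + 8*V) = 1 - 178*A + 8*V)
-71*(-56 - 69) - R(n(-13), -125) = -71*(-56 - 69) - (1 - 178*(40 - 8*(-13)**2 + 32*(-13)) + 8*(-125)) = -71*(-125) - (1 - 178*(40 - 8*169 - 416) - 1000) = 8875 - (1 - 178*(40 - 1352 - 416) - 1000) = 8875 - (1 - 178*(-1728) - 1000) = 8875 - (1 + 307584 - 1000) = 8875 - 1*306585 = 8875 - 306585 = -297710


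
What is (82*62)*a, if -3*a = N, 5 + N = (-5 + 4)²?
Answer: 20336/3 ≈ 6778.7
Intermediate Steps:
N = -4 (N = -5 + (-5 + 4)² = -5 + (-1)² = -5 + 1 = -4)
a = 4/3 (a = -⅓*(-4) = 4/3 ≈ 1.3333)
(82*62)*a = (82*62)*(4/3) = 5084*(4/3) = 20336/3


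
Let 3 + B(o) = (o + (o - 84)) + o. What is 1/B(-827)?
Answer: -1/2568 ≈ -0.00038941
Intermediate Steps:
B(o) = -87 + 3*o (B(o) = -3 + ((o + (o - 84)) + o) = -3 + ((o + (-84 + o)) + o) = -3 + ((-84 + 2*o) + o) = -3 + (-84 + 3*o) = -87 + 3*o)
1/B(-827) = 1/(-87 + 3*(-827)) = 1/(-87 - 2481) = 1/(-2568) = -1/2568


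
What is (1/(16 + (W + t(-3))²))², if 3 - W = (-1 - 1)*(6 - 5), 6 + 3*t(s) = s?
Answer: 1/400 ≈ 0.0025000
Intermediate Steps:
t(s) = -2 + s/3
W = 5 (W = 3 - (-1 - 1)*(6 - 5) = 3 - (-2) = 3 - 1*(-2) = 3 + 2 = 5)
(1/(16 + (W + t(-3))²))² = (1/(16 + (5 + (-2 + (⅓)*(-3)))²))² = (1/(16 + (5 + (-2 - 1))²))² = (1/(16 + (5 - 3)²))² = (1/(16 + 2²))² = (1/(16 + 4))² = (1/20)² = 1/400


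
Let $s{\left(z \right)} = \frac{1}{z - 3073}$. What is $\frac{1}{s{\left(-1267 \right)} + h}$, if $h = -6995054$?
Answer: $- \frac{4340}{30358534361} \approx -1.4296 \cdot 10^{-7}$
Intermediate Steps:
$s{\left(z \right)} = \frac{1}{-3073 + z}$
$\frac{1}{s{\left(-1267 \right)} + h} = \frac{1}{\frac{1}{-3073 - 1267} - 6995054} = \frac{1}{\frac{1}{-4340} - 6995054} = \frac{1}{- \frac{1}{4340} - 6995054} = \frac{1}{- \frac{30358534361}{4340}} = - \frac{4340}{30358534361}$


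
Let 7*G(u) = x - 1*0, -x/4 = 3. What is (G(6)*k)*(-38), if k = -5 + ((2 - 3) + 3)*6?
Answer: 456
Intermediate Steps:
x = -12 (x = -4*3 = -12)
k = 7 (k = -5 + (-1 + 3)*6 = -5 + 2*6 = -5 + 12 = 7)
G(u) = -12/7 (G(u) = (-12 - 1*0)/7 = (-12 + 0)/7 = (⅐)*(-12) = -12/7)
(G(6)*k)*(-38) = -12/7*7*(-38) = -12*(-38) = 456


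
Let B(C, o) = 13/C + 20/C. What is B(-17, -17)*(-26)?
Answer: 858/17 ≈ 50.471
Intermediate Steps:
B(C, o) = 33/C
B(-17, -17)*(-26) = (33/(-17))*(-26) = (33*(-1/17))*(-26) = -33/17*(-26) = 858/17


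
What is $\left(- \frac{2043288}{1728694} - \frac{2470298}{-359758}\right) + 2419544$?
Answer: $\frac{376186441025941699}{155477874013} \approx 2.4195 \cdot 10^{6}$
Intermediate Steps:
$\left(- \frac{2043288}{1728694} - \frac{2470298}{-359758}\right) + 2419544 = \left(\left(-2043288\right) \frac{1}{1728694} - - \frac{1235149}{179879}\right) + 2419544 = \left(- \frac{1021644}{864347} + \frac{1235149}{179879}\right) + 2419544 = \frac{883825031627}{155477874013} + 2419544 = \frac{376186441025941699}{155477874013}$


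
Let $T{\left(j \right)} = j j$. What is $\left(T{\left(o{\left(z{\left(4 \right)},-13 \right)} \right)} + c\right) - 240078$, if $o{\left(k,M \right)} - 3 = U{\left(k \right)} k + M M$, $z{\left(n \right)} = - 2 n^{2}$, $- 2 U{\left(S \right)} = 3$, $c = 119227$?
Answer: $-72451$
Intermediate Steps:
$U{\left(S \right)} = - \frac{3}{2}$ ($U{\left(S \right)} = \left(- \frac{1}{2}\right) 3 = - \frac{3}{2}$)
$o{\left(k,M \right)} = 3 + M^{2} - \frac{3 k}{2}$ ($o{\left(k,M \right)} = 3 + \left(- \frac{3 k}{2} + M M\right) = 3 + \left(- \frac{3 k}{2} + M^{2}\right) = 3 + \left(M^{2} - \frac{3 k}{2}\right) = 3 + M^{2} - \frac{3 k}{2}$)
$T{\left(j \right)} = j^{2}$
$\left(T{\left(o{\left(z{\left(4 \right)},-13 \right)} \right)} + c\right) - 240078 = \left(\left(3 + \left(-13\right)^{2} - \frac{3 \left(- 2 \cdot 4^{2}\right)}{2}\right)^{2} + 119227\right) - 240078 = \left(\left(3 + 169 - \frac{3 \left(\left(-2\right) 16\right)}{2}\right)^{2} + 119227\right) - 240078 = \left(\left(3 + 169 - -48\right)^{2} + 119227\right) - 240078 = \left(\left(3 + 169 + 48\right)^{2} + 119227\right) - 240078 = \left(220^{2} + 119227\right) - 240078 = \left(48400 + 119227\right) - 240078 = 167627 - 240078 = -72451$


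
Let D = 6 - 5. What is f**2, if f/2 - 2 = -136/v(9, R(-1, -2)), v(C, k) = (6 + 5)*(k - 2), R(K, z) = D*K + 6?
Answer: 19600/1089 ≈ 17.998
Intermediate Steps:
D = 1
R(K, z) = 6 + K (R(K, z) = 1*K + 6 = K + 6 = 6 + K)
v(C, k) = -22 + 11*k (v(C, k) = 11*(-2 + k) = -22 + 11*k)
f = -140/33 (f = 4 + 2*(-136/(-22 + 11*(6 - 1))) = 4 + 2*(-136/(-22 + 11*5)) = 4 + 2*(-136/(-22 + 55)) = 4 + 2*(-136/33) = 4 - 272/33 = -140/33 ≈ -4.2424)
f**2 = (-140/33)**2 = 19600/1089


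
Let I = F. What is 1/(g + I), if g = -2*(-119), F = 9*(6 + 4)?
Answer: 1/328 ≈ 0.0030488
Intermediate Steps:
F = 90 (F = 9*10 = 90)
I = 90
g = 238
1/(g + I) = 1/(238 + 90) = 1/328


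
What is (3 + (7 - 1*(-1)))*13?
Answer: 143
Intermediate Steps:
(3 + (7 - 1*(-1)))*13 = (3 + (7 + 1))*13 = (3 + 8)*13 = 11*13 = 143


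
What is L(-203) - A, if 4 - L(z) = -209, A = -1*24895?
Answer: 25108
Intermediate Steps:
A = -24895
L(z) = 213 (L(z) = 4 - 1*(-209) = 4 + 209 = 213)
L(-203) - A = 213 - 1*(-24895) = 213 + 24895 = 25108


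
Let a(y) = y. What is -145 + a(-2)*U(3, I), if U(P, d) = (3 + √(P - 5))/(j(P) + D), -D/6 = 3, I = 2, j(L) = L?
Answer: -723/5 + 2*I*√2/15 ≈ -144.6 + 0.18856*I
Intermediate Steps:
D = -18 (D = -6*3 = -18)
U(P, d) = (3 + √(-5 + P))/(-18 + P) (U(P, d) = (3 + √(P - 5))/(P - 18) = (3 + √(-5 + P))/(-18 + P))
-145 + a(-2)*U(3, I) = -145 - 2*(3 + √(-5 + 3))/(-18 + 3) = -145 - 2*(3 + √(-2))/(-15) = -145 - (-2)*(3 + I*√2)/15 = -145 - 2*(-⅕ - I*√2/15) = -145 + (⅖ + 2*I*√2/15) = -723/5 + 2*I*√2/15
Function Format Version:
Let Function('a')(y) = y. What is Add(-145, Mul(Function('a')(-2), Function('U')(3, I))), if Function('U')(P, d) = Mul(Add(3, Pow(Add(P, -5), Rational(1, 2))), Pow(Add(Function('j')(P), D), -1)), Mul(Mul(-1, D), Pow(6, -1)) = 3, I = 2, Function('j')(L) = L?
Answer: Add(Rational(-723, 5), Mul(Rational(2, 15), I, Pow(2, Rational(1, 2)))) ≈ Add(-144.60, Mul(0.18856, I))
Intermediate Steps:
D = -18 (D = Mul(-6, 3) = -18)
Function('U')(P, d) = Mul(Pow(Add(-18, P), -1), Add(3, Pow(Add(-5, P), Rational(1, 2)))) (Function('U')(P, d) = Mul(Add(3, Pow(Add(P, -5), Rational(1, 2))), Pow(Add(P, -18), -1)) = Mul(Add(3, Pow(Add(-5, P), Rational(1, 2))), Pow(Add(-18, P), -1)) = Mul(Pow(Add(-18, P), -1), Add(3, Pow(Add(-5, P), Rational(1, 2)))))
Add(-145, Mul(Function('a')(-2), Function('U')(3, I))) = Add(-145, Mul(-2, Mul(Pow(Add(-18, 3), -1), Add(3, Pow(Add(-5, 3), Rational(1, 2)))))) = Add(-145, Mul(-2, Mul(Pow(-15, -1), Add(3, Pow(-2, Rational(1, 2)))))) = Add(-145, Mul(-2, Mul(Rational(-1, 15), Add(3, Mul(I, Pow(2, Rational(1, 2))))))) = Add(-145, Mul(-2, Add(Rational(-1, 5), Mul(Rational(-1, 15), I, Pow(2, Rational(1, 2)))))) = Add(-145, Add(Rational(2, 5), Mul(Rational(2, 15), I, Pow(2, Rational(1, 2))))) = Add(Rational(-723, 5), Mul(Rational(2, 15), I, Pow(2, Rational(1, 2))))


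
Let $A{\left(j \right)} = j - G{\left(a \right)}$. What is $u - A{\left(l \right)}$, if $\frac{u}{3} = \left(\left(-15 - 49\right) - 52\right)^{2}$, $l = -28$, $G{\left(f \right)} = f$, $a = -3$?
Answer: $40393$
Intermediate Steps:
$A{\left(j \right)} = 3 + j$ ($A{\left(j \right)} = j - -3 = j + 3 = 3 + j$)
$u = 40368$ ($u = 3 \left(\left(-15 - 49\right) - 52\right)^{2} = 3 \left(-64 - 52\right)^{2} = 3 \left(-116\right)^{2} = 3 \cdot 13456 = 40368$)
$u - A{\left(l \right)} = 40368 - \left(3 - 28\right) = 40368 - -25 = 40368 + 25 = 40393$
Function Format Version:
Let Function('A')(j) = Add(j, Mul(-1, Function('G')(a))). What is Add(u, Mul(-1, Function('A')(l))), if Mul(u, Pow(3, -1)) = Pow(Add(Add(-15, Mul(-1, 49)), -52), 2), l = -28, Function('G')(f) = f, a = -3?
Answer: 40393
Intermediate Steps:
Function('A')(j) = Add(3, j) (Function('A')(j) = Add(j, Mul(-1, -3)) = Add(j, 3) = Add(3, j))
u = 40368 (u = Mul(3, Pow(Add(Add(-15, Mul(-1, 49)), -52), 2)) = Mul(3, Pow(Add(Add(-15, -49), -52), 2)) = Mul(3, Pow(Add(-64, -52), 2)) = Mul(3, Pow(-116, 2)) = Mul(3, 13456) = 40368)
Add(u, Mul(-1, Function('A')(l))) = Add(40368, Mul(-1, Add(3, -28))) = Add(40368, Mul(-1, -25)) = Add(40368, 25) = 40393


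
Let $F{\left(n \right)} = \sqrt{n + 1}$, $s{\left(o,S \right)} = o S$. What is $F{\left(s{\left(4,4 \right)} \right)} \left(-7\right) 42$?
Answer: $- 294 \sqrt{17} \approx -1212.2$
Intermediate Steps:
$s{\left(o,S \right)} = S o$
$F{\left(n \right)} = \sqrt{1 + n}$
$F{\left(s{\left(4,4 \right)} \right)} \left(-7\right) 42 = \sqrt{1 + 4 \cdot 4} \left(-7\right) 42 = \sqrt{1 + 16} \left(-7\right) 42 = \sqrt{17} \left(-7\right) 42 = - 7 \sqrt{17} \cdot 42 = - 294 \sqrt{17}$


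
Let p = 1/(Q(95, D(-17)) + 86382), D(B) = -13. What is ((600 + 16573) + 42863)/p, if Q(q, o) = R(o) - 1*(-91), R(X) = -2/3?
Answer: 5191453004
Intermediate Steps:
R(X) = -⅔ (R(X) = -2*⅓ = -⅔)
Q(q, o) = 271/3 (Q(q, o) = -⅔ - 1*(-91) = -⅔ + 91 = 271/3)
p = 3/259417 (p = 1/(271/3 + 86382) = 1/(259417/3) = 3/259417 ≈ 1.1564e-5)
((600 + 16573) + 42863)/p = ((600 + 16573) + 42863)/(3/259417) = (17173 + 42863)*(259417/3) = 60036*(259417/3) = 5191453004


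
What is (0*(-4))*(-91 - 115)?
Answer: 0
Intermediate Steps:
(0*(-4))*(-91 - 115) = 0*(-206) = 0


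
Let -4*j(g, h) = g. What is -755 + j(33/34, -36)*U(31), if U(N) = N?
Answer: -103703/136 ≈ -762.52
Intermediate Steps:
j(g, h) = -g/4
-755 + j(33/34, -36)*U(31) = -755 - 33/(4*34)*31 = -755 - ¼*33/34*31 = -755 - 33/136*31 = -755 - 1023/136 = -103703/136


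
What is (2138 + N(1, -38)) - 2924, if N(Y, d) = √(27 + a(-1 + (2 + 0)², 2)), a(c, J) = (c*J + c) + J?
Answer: -786 + √38 ≈ -779.84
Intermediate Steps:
a(c, J) = J + c + J*c (a(c, J) = (J*c + c) + J = (c + J*c) + J = J + c + J*c)
N(Y, d) = √38 (N(Y, d) = √(27 + (2 + (-1 + (2 + 0)²) + 2*(-1 + (2 + 0)²))) = √(27 + (2 + (-1 + 2²) + 2*(-1 + 2²))) = √(27 + (2 + (-1 + 4) + 2*(-1 + 4))) = √(27 + (2 + 3 + 2*3)) = √(27 + (2 + 3 + 6)) = √(27 + 11) = √38)
(2138 + N(1, -38)) - 2924 = (2138 + √38) - 2924 = -786 + √38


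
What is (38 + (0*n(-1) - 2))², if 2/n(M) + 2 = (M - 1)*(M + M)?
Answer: 1296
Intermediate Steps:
n(M) = 2/(-2 + 2*M*(-1 + M)) (n(M) = 2/(-2 + (M - 1)*(M + M)) = 2/(-2 + (-1 + M)*(2*M)) = 2/(-2 + 2*M*(-1 + M)))
(38 + (0*n(-1) - 2))² = (38 + (0/(-1 + (-1)² - 1*(-1)) - 2))² = (38 + (0/(-1 + 1 + 1) - 2))² = (38 + (0/1 - 2))² = (38 + (0*1 - 2))² = (38 + (0 - 2))² = (38 - 2)² = 36² = 1296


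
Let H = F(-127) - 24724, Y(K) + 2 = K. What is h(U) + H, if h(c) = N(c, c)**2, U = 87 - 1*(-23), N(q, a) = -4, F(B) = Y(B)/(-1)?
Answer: -24579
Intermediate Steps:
Y(K) = -2 + K
F(B) = 2 - B (F(B) = (-2 + B)/(-1) = (-2 + B)*(-1) = 2 - B)
H = -24595 (H = (2 - 1*(-127)) - 24724 = (2 + 127) - 24724 = 129 - 24724 = -24595)
U = 110 (U = 87 + 23 = 110)
h(c) = 16 (h(c) = (-4)**2 = 16)
h(U) + H = 16 - 24595 = -24579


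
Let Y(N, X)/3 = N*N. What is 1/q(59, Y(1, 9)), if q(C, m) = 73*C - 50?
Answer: 1/4257 ≈ 0.00023491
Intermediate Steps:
Y(N, X) = 3*N² (Y(N, X) = 3*(N*N) = 3*N²)
q(C, m) = -50 + 73*C
1/q(59, Y(1, 9)) = 1/(-50 + 73*59) = 1/(-50 + 4307) = 1/4257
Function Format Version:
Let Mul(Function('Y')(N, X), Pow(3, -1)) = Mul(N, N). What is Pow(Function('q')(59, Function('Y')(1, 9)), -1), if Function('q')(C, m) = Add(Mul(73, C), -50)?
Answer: Rational(1, 4257) ≈ 0.00023491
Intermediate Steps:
Function('Y')(N, X) = Mul(3, Pow(N, 2)) (Function('Y')(N, X) = Mul(3, Mul(N, N)) = Mul(3, Pow(N, 2)))
Function('q')(C, m) = Add(-50, Mul(73, C))
Pow(Function('q')(59, Function('Y')(1, 9)), -1) = Pow(Add(-50, Mul(73, 59)), -1) = Pow(Add(-50, 4307), -1) = Pow(4257, -1) = Rational(1, 4257)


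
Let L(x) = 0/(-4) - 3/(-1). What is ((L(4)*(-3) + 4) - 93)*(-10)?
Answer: 980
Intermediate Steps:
L(x) = 3 (L(x) = 0*(-1/4) - 3*(-1) = 0 + 3 = 3)
((L(4)*(-3) + 4) - 93)*(-10) = ((3*(-3) + 4) - 93)*(-10) = ((-9 + 4) - 93)*(-10) = (-5 - 93)*(-10) = -98*(-10) = 980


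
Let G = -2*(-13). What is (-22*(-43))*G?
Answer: 24596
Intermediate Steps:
G = 26
(-22*(-43))*G = -22*(-43)*26 = 946*26 = 24596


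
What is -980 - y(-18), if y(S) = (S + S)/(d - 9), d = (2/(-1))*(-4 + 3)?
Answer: -6896/7 ≈ -985.14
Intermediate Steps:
d = 2 (d = (2*(-1))*(-1) = -2*(-1) = 2)
y(S) = -2*S/7 (y(S) = (S + S)/(2 - 9) = (2*S)/(-7) = (2*S)*(-1/7) = -2*S/7)
-980 - y(-18) = -980 - (-2)*(-18)/7 = -980 - 1*36/7 = -980 - 36/7 = -6896/7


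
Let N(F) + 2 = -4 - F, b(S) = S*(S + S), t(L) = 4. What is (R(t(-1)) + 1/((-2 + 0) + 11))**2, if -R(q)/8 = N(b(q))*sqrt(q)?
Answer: 29953729/81 ≈ 3.6980e+5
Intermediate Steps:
b(S) = 2*S**2 (b(S) = S*(2*S) = 2*S**2)
N(F) = -6 - F (N(F) = -2 + (-4 - F) = -6 - F)
R(q) = -8*sqrt(q)*(-6 - 2*q**2) (R(q) = -8*(-6 - 2*q**2)*sqrt(q) = -8*sqrt(q)*(-6 - 2*q**2))
(R(t(-1)) + 1/((-2 + 0) + 11))**2 = (16*sqrt(4)*(3 + 4**2) + 1/((-2 + 0) + 11))**2 = (16*2*(3 + 16) + 1/(-2 + 11))**2 = (16*2*19 + 1/9)**2 = (608 + 1/9)**2 = (5473/9)**2 = 29953729/81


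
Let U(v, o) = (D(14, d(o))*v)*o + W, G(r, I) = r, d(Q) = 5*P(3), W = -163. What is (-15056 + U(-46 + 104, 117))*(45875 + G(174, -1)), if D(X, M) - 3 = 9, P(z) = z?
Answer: 3049042437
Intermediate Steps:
d(Q) = 15 (d(Q) = 5*3 = 15)
D(X, M) = 12 (D(X, M) = 3 + 9 = 12)
U(v, o) = -163 + 12*o*v (U(v, o) = (12*v)*o - 163 = 12*o*v - 163 = -163 + 12*o*v)
(-15056 + U(-46 + 104, 117))*(45875 + G(174, -1)) = (-15056 + (-163 + 12*117*(-46 + 104)))*(45875 + 174) = (-15056 + (-163 + 12*117*58))*46049 = (-15056 + (-163 + 81432))*46049 = (-15056 + 81269)*46049 = 66213*46049 = 3049042437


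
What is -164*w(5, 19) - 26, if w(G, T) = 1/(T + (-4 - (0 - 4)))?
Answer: -658/19 ≈ -34.632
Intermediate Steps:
w(G, T) = 1/T (w(G, T) = 1/(T + (-4 - 1*(-4))) = 1/(T + (-4 + 4)) = 1/(T + 0) = 1/T)
-164*w(5, 19) - 26 = -164/19 - 26 = -658/19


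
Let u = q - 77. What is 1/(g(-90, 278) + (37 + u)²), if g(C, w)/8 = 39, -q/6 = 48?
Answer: 1/107896 ≈ 9.2682e-6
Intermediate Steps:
q = -288 (q = -6*48 = -288)
u = -365 (u = -288 - 77 = -365)
g(C, w) = 312 (g(C, w) = 8*39 = 312)
1/(g(-90, 278) + (37 + u)²) = 1/(312 + (37 - 365)²) = 1/(312 + (-328)²) = 1/(312 + 107584) = 1/107896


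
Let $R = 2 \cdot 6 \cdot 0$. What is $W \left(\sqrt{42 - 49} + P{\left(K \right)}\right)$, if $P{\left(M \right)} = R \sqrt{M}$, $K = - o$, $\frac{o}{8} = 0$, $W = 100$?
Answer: $100 i \sqrt{7} \approx 264.58 i$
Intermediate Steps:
$R = 0$ ($R = 12 \cdot 0 = 0$)
$o = 0$ ($o = 8 \cdot 0 = 0$)
$K = 0$ ($K = \left(-1\right) 0 = 0$)
$P{\left(M \right)} = 0$ ($P{\left(M \right)} = 0 \sqrt{M} = 0$)
$W \left(\sqrt{42 - 49} + P{\left(K \right)}\right) = 100 \left(\sqrt{42 - 49} + 0\right) = 100 \left(\sqrt{-7} + 0\right) = 100 \left(i \sqrt{7} + 0\right) = 100 i \sqrt{7}$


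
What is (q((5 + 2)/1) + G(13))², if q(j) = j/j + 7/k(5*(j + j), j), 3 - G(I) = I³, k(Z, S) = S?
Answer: 4804864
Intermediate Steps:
G(I) = 3 - I³
q(j) = 1 + 7/j (q(j) = j/j + 7/j = 1 + 7/j)
(q((5 + 2)/1) + G(13))² = ((7 + (5 + 2)/1)/(((5 + 2)/1)) + (3 - 1*13³))² = ((7 + 7*1)/((7*1)) + (3 - 1*2197))² = ((7 + 7)/7 + (3 - 2197))² = ((⅐)*14 - 2194)² = (2 - 2194)² = (-2192)² = 4804864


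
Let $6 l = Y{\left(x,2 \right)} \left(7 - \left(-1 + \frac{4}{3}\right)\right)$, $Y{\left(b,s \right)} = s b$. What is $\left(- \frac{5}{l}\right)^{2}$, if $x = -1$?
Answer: $\frac{81}{16} \approx 5.0625$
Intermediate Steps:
$Y{\left(b,s \right)} = b s$
$l = - \frac{20}{9}$ ($l = \frac{\left(-1\right) 2 \left(7 - \left(-1 + \frac{4}{3}\right)\right)}{6} = \frac{\left(-2\right) \left(7 - \frac{1}{3}\right)}{6} = \frac{\left(-2\right) \frac{20}{3}}{6} = \frac{1}{6} \left(- \frac{40}{3}\right) = - \frac{20}{9} \approx -2.2222$)
$\left(- \frac{5}{l}\right)^{2} = \left(- \frac{5}{- \frac{20}{9}}\right)^{2} = \left(\left(-5\right) \left(- \frac{9}{20}\right)\right)^{2} = \left(\frac{9}{4}\right)^{2} = \frac{81}{16}$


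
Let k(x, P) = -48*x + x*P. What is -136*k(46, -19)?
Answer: 419152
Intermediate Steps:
k(x, P) = -48*x + P*x
-136*k(46, -19) = -6256*(-48 - 19) = -6256*(-67) = -136*(-3082) = 419152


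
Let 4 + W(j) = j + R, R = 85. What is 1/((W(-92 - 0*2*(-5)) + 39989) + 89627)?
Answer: 1/129605 ≈ 7.7157e-6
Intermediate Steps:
W(j) = 81 + j (W(j) = -4 + (j + 85) = -4 + (85 + j) = 81 + j)
1/((W(-92 - 0*2*(-5)) + 39989) + 89627) = 1/(((81 + (-92 - 0*2*(-5))) + 39989) + 89627) = 1/(((81 + (-92 - 0*(-5))) + 39989) + 89627) = 1/(((81 + (-92 - 1*0)) + 39989) + 89627) = 1/(((81 + (-92 + 0)) + 39989) + 89627) = 1/(((81 - 92) + 39989) + 89627) = 1/((-11 + 39989) + 89627) = 1/(39978 + 89627) = 1/129605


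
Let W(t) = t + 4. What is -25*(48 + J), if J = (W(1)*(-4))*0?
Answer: -1200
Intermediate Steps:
W(t) = 4 + t
J = 0 (J = ((4 + 1)*(-4))*0 = (5*(-4))*0 = -20*0 = 0)
-25*(48 + J) = -25*(48 + 0) = -25*48 = -1200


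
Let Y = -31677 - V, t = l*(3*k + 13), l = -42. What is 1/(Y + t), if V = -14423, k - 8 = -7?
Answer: -1/17926 ≈ -5.5785e-5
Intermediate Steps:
k = 1 (k = 8 - 7 = 1)
t = -672 (t = -42*(3*1 + 13) = -42*(3 + 13) = -42*16 = -672)
Y = -17254 (Y = -31677 - 1*(-14423) = -31677 + 14423 = -17254)
1/(Y + t) = 1/(-17254 - 672) = 1/(-17926) = -1/17926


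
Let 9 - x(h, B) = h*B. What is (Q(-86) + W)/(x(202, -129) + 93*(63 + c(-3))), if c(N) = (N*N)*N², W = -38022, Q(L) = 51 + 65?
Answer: -37906/39459 ≈ -0.96064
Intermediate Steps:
Q(L) = 116
c(N) = N⁴ (c(N) = N²*N² = N⁴)
x(h, B) = 9 - B*h (x(h, B) = 9 - h*B = 9 - B*h)
(Q(-86) + W)/(x(202, -129) + 93*(63 + c(-3))) = (116 - 38022)/((9 - 1*(-129)*202) + 93*(63 + (-3)⁴)) = -37906/((9 + 26058) + 93*(63 + 81)) = -37906/(26067 + 93*144) = -37906/(26067 + 13392) = -37906/39459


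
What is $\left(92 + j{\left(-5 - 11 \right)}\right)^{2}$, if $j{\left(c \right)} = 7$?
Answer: $9801$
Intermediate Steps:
$\left(92 + j{\left(-5 - 11 \right)}\right)^{2} = \left(92 + 7\right)^{2} = 99^{2} = 9801$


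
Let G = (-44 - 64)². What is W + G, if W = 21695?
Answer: 33359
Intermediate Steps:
G = 11664 (G = (-108)² = 11664)
W + G = 21695 + 11664 = 33359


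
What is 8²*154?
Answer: 9856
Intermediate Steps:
8²*154 = 64*154 = 9856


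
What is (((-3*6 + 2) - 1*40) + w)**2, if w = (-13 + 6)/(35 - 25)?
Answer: 321489/100 ≈ 3214.9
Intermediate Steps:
w = -7/10 ≈ -0.70000
(((-3*6 + 2) - 1*40) + w)**2 = (((-3*6 + 2) - 1*40) - 7/10)**2 = (((-18 + 2) - 40) - 7/10)**2 = ((-16 - 40) - 7/10)**2 = (-56 - 7/10)**2 = (-567/10)**2 = 321489/100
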